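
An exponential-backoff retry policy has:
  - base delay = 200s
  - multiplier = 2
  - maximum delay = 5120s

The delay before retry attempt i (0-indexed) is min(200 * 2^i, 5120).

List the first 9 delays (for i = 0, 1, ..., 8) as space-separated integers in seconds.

Answer: 200 400 800 1600 3200 5120 5120 5120 5120

Derivation:
Computing each delay:
  i=0: min(200*2^0, 5120) = 200
  i=1: min(200*2^1, 5120) = 400
  i=2: min(200*2^2, 5120) = 800
  i=3: min(200*2^3, 5120) = 1600
  i=4: min(200*2^4, 5120) = 3200
  i=5: min(200*2^5, 5120) = 5120
  i=6: min(200*2^6, 5120) = 5120
  i=7: min(200*2^7, 5120) = 5120
  i=8: min(200*2^8, 5120) = 5120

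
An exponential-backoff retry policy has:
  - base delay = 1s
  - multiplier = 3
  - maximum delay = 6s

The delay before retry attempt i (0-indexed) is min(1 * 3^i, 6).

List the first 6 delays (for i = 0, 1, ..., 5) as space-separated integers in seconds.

Computing each delay:
  i=0: min(1*3^0, 6) = 1
  i=1: min(1*3^1, 6) = 3
  i=2: min(1*3^2, 6) = 6
  i=3: min(1*3^3, 6) = 6
  i=4: min(1*3^4, 6) = 6
  i=5: min(1*3^5, 6) = 6

Answer: 1 3 6 6 6 6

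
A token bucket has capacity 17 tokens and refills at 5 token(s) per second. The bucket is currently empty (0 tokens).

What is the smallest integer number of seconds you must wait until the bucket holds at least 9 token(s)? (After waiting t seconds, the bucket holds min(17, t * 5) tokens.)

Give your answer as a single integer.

Need t * 5 >= 9, so t >= 9/5.
Smallest integer t = ceil(9/5) = 2.

Answer: 2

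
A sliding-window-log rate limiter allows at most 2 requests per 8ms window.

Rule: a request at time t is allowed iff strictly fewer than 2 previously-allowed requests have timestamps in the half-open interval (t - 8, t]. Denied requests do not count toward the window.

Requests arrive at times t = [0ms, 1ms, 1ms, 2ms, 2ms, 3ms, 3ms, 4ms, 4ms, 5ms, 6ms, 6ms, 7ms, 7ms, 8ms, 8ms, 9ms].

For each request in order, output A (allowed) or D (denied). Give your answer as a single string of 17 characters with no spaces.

Answer: AADDDDDDDDDDDDADA

Derivation:
Tracking allowed requests in the window:
  req#1 t=0ms: ALLOW
  req#2 t=1ms: ALLOW
  req#3 t=1ms: DENY
  req#4 t=2ms: DENY
  req#5 t=2ms: DENY
  req#6 t=3ms: DENY
  req#7 t=3ms: DENY
  req#8 t=4ms: DENY
  req#9 t=4ms: DENY
  req#10 t=5ms: DENY
  req#11 t=6ms: DENY
  req#12 t=6ms: DENY
  req#13 t=7ms: DENY
  req#14 t=7ms: DENY
  req#15 t=8ms: ALLOW
  req#16 t=8ms: DENY
  req#17 t=9ms: ALLOW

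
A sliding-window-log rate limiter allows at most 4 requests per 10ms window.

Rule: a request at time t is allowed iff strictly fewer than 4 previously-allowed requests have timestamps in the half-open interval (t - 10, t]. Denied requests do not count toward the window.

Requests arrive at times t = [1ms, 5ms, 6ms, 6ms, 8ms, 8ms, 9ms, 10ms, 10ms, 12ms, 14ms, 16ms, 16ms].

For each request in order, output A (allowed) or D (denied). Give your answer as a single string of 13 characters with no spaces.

Tracking allowed requests in the window:
  req#1 t=1ms: ALLOW
  req#2 t=5ms: ALLOW
  req#3 t=6ms: ALLOW
  req#4 t=6ms: ALLOW
  req#5 t=8ms: DENY
  req#6 t=8ms: DENY
  req#7 t=9ms: DENY
  req#8 t=10ms: DENY
  req#9 t=10ms: DENY
  req#10 t=12ms: ALLOW
  req#11 t=14ms: DENY
  req#12 t=16ms: ALLOW
  req#13 t=16ms: ALLOW

Answer: AAAADDDDDADAA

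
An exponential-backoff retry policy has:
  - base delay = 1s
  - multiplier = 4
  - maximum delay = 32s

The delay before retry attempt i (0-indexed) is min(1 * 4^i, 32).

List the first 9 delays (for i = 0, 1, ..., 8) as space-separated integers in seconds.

Computing each delay:
  i=0: min(1*4^0, 32) = 1
  i=1: min(1*4^1, 32) = 4
  i=2: min(1*4^2, 32) = 16
  i=3: min(1*4^3, 32) = 32
  i=4: min(1*4^4, 32) = 32
  i=5: min(1*4^5, 32) = 32
  i=6: min(1*4^6, 32) = 32
  i=7: min(1*4^7, 32) = 32
  i=8: min(1*4^8, 32) = 32

Answer: 1 4 16 32 32 32 32 32 32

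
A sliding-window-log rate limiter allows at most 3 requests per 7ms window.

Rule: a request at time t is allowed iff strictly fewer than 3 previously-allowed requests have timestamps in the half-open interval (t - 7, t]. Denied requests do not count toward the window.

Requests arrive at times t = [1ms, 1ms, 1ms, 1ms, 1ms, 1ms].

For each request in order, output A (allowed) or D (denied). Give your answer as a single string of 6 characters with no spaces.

Tracking allowed requests in the window:
  req#1 t=1ms: ALLOW
  req#2 t=1ms: ALLOW
  req#3 t=1ms: ALLOW
  req#4 t=1ms: DENY
  req#5 t=1ms: DENY
  req#6 t=1ms: DENY

Answer: AAADDD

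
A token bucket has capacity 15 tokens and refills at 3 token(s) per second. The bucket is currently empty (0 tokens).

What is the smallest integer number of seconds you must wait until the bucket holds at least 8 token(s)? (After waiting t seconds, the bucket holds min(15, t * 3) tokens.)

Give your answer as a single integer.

Need t * 3 >= 8, so t >= 8/3.
Smallest integer t = ceil(8/3) = 3.

Answer: 3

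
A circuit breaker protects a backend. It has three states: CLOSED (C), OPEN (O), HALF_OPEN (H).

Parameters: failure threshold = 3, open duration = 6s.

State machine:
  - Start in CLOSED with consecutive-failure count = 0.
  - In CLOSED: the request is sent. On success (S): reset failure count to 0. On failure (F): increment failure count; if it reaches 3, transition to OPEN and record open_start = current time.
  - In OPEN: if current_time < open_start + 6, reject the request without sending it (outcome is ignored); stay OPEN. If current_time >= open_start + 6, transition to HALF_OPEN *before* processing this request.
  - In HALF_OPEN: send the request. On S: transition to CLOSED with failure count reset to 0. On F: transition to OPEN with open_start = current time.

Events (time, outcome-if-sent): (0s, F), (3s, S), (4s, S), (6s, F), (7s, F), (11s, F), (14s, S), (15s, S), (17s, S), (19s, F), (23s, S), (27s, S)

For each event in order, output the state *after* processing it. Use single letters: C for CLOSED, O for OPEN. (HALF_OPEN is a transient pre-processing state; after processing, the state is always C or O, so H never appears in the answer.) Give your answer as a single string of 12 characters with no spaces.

Answer: CCCCCOOOCCCC

Derivation:
State after each event:
  event#1 t=0s outcome=F: state=CLOSED
  event#2 t=3s outcome=S: state=CLOSED
  event#3 t=4s outcome=S: state=CLOSED
  event#4 t=6s outcome=F: state=CLOSED
  event#5 t=7s outcome=F: state=CLOSED
  event#6 t=11s outcome=F: state=OPEN
  event#7 t=14s outcome=S: state=OPEN
  event#8 t=15s outcome=S: state=OPEN
  event#9 t=17s outcome=S: state=CLOSED
  event#10 t=19s outcome=F: state=CLOSED
  event#11 t=23s outcome=S: state=CLOSED
  event#12 t=27s outcome=S: state=CLOSED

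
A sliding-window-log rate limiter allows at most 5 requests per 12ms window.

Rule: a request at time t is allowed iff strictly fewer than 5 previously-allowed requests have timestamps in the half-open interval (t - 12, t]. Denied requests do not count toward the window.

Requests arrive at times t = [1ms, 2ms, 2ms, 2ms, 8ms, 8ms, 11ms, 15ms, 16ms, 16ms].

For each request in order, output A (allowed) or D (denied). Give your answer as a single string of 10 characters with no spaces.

Tracking allowed requests in the window:
  req#1 t=1ms: ALLOW
  req#2 t=2ms: ALLOW
  req#3 t=2ms: ALLOW
  req#4 t=2ms: ALLOW
  req#5 t=8ms: ALLOW
  req#6 t=8ms: DENY
  req#7 t=11ms: DENY
  req#8 t=15ms: ALLOW
  req#9 t=16ms: ALLOW
  req#10 t=16ms: ALLOW

Answer: AAAAADDAAA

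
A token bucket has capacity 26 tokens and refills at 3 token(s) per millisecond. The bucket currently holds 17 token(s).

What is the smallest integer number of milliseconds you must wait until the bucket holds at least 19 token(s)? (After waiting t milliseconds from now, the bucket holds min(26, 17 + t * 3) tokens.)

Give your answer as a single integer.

Answer: 1

Derivation:
Need 17 + t * 3 >= 19, so t >= 2/3.
Smallest integer t = ceil(2/3) = 1.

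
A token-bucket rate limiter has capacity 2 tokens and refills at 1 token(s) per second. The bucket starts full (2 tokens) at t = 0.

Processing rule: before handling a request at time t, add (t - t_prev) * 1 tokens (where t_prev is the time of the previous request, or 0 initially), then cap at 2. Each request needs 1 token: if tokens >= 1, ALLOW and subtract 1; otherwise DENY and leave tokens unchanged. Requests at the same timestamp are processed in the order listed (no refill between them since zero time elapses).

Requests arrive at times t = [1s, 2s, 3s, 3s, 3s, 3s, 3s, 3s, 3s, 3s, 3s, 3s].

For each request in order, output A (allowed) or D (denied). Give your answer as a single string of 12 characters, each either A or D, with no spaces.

Simulating step by step:
  req#1 t=1s: ALLOW
  req#2 t=2s: ALLOW
  req#3 t=3s: ALLOW
  req#4 t=3s: ALLOW
  req#5 t=3s: DENY
  req#6 t=3s: DENY
  req#7 t=3s: DENY
  req#8 t=3s: DENY
  req#9 t=3s: DENY
  req#10 t=3s: DENY
  req#11 t=3s: DENY
  req#12 t=3s: DENY

Answer: AAAADDDDDDDD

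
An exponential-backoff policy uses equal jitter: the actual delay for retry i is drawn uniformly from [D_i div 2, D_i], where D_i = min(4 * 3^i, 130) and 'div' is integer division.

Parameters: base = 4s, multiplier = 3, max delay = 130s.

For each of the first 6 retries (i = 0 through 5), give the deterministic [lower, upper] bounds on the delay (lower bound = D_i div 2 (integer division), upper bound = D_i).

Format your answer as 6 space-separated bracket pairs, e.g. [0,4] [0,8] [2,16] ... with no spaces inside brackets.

Computing bounds per retry:
  i=0: D_i=min(4*3^0,130)=4, bounds=[2,4]
  i=1: D_i=min(4*3^1,130)=12, bounds=[6,12]
  i=2: D_i=min(4*3^2,130)=36, bounds=[18,36]
  i=3: D_i=min(4*3^3,130)=108, bounds=[54,108]
  i=4: D_i=min(4*3^4,130)=130, bounds=[65,130]
  i=5: D_i=min(4*3^5,130)=130, bounds=[65,130]

Answer: [2,4] [6,12] [18,36] [54,108] [65,130] [65,130]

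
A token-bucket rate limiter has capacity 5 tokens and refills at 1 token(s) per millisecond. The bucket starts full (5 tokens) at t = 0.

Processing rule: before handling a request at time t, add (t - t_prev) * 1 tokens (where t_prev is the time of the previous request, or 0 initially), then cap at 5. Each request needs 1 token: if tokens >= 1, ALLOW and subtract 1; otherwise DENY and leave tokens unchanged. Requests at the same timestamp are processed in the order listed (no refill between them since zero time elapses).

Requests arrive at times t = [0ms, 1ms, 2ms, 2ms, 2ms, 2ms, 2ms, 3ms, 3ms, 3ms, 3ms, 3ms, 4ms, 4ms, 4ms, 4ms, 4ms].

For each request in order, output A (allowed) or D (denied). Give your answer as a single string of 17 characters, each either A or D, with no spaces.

Simulating step by step:
  req#1 t=0ms: ALLOW
  req#2 t=1ms: ALLOW
  req#3 t=2ms: ALLOW
  req#4 t=2ms: ALLOW
  req#5 t=2ms: ALLOW
  req#6 t=2ms: ALLOW
  req#7 t=2ms: ALLOW
  req#8 t=3ms: ALLOW
  req#9 t=3ms: DENY
  req#10 t=3ms: DENY
  req#11 t=3ms: DENY
  req#12 t=3ms: DENY
  req#13 t=4ms: ALLOW
  req#14 t=4ms: DENY
  req#15 t=4ms: DENY
  req#16 t=4ms: DENY
  req#17 t=4ms: DENY

Answer: AAAAAAAADDDDADDDD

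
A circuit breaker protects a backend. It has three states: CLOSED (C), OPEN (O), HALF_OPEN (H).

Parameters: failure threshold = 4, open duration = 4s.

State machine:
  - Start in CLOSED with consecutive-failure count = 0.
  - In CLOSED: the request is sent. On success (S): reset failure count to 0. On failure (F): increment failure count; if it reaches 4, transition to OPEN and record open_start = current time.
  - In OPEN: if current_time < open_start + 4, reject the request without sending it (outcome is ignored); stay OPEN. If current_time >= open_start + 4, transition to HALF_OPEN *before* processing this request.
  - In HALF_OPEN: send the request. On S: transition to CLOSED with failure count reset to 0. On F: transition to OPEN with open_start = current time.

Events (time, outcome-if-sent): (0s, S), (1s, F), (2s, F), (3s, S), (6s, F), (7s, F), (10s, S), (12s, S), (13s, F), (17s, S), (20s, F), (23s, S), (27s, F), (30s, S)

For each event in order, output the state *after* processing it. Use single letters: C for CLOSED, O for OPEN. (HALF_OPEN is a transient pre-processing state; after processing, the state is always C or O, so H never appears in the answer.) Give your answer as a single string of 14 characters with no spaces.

Answer: CCCCCCCCCCCCCC

Derivation:
State after each event:
  event#1 t=0s outcome=S: state=CLOSED
  event#2 t=1s outcome=F: state=CLOSED
  event#3 t=2s outcome=F: state=CLOSED
  event#4 t=3s outcome=S: state=CLOSED
  event#5 t=6s outcome=F: state=CLOSED
  event#6 t=7s outcome=F: state=CLOSED
  event#7 t=10s outcome=S: state=CLOSED
  event#8 t=12s outcome=S: state=CLOSED
  event#9 t=13s outcome=F: state=CLOSED
  event#10 t=17s outcome=S: state=CLOSED
  event#11 t=20s outcome=F: state=CLOSED
  event#12 t=23s outcome=S: state=CLOSED
  event#13 t=27s outcome=F: state=CLOSED
  event#14 t=30s outcome=S: state=CLOSED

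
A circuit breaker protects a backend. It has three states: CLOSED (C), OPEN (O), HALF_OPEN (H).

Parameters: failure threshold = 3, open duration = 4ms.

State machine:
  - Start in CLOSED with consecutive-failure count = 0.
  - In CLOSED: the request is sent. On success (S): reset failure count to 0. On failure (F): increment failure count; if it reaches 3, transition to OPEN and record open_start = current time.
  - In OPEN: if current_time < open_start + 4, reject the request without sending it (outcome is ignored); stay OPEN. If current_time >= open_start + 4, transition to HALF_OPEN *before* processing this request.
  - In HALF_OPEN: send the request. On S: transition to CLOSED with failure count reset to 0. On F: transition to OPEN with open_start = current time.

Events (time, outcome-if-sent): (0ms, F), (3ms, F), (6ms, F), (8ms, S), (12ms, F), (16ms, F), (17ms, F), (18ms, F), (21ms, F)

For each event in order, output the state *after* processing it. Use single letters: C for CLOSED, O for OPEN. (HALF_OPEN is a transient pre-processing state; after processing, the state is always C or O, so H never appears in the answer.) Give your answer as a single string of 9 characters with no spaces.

State after each event:
  event#1 t=0ms outcome=F: state=CLOSED
  event#2 t=3ms outcome=F: state=CLOSED
  event#3 t=6ms outcome=F: state=OPEN
  event#4 t=8ms outcome=S: state=OPEN
  event#5 t=12ms outcome=F: state=OPEN
  event#6 t=16ms outcome=F: state=OPEN
  event#7 t=17ms outcome=F: state=OPEN
  event#8 t=18ms outcome=F: state=OPEN
  event#9 t=21ms outcome=F: state=OPEN

Answer: CCOOOOOOO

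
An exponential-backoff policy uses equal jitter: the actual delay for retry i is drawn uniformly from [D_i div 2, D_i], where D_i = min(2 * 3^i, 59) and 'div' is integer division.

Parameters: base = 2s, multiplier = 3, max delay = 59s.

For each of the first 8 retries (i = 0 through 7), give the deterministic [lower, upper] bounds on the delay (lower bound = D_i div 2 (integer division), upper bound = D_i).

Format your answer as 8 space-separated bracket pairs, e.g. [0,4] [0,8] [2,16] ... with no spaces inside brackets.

Answer: [1,2] [3,6] [9,18] [27,54] [29,59] [29,59] [29,59] [29,59]

Derivation:
Computing bounds per retry:
  i=0: D_i=min(2*3^0,59)=2, bounds=[1,2]
  i=1: D_i=min(2*3^1,59)=6, bounds=[3,6]
  i=2: D_i=min(2*3^2,59)=18, bounds=[9,18]
  i=3: D_i=min(2*3^3,59)=54, bounds=[27,54]
  i=4: D_i=min(2*3^4,59)=59, bounds=[29,59]
  i=5: D_i=min(2*3^5,59)=59, bounds=[29,59]
  i=6: D_i=min(2*3^6,59)=59, bounds=[29,59]
  i=7: D_i=min(2*3^7,59)=59, bounds=[29,59]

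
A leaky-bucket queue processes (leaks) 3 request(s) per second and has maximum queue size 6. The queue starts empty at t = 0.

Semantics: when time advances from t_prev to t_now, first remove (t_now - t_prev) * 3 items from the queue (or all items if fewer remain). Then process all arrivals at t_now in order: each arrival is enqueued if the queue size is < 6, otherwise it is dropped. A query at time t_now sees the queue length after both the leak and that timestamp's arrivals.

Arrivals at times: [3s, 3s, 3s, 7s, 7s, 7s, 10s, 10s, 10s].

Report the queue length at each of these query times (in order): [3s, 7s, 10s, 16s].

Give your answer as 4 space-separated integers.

Queue lengths at query times:
  query t=3s: backlog = 3
  query t=7s: backlog = 3
  query t=10s: backlog = 3
  query t=16s: backlog = 0

Answer: 3 3 3 0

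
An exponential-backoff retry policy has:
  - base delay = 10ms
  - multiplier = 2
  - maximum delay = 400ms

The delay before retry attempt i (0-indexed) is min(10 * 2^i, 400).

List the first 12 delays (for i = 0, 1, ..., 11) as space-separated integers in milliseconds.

Answer: 10 20 40 80 160 320 400 400 400 400 400 400

Derivation:
Computing each delay:
  i=0: min(10*2^0, 400) = 10
  i=1: min(10*2^1, 400) = 20
  i=2: min(10*2^2, 400) = 40
  i=3: min(10*2^3, 400) = 80
  i=4: min(10*2^4, 400) = 160
  i=5: min(10*2^5, 400) = 320
  i=6: min(10*2^6, 400) = 400
  i=7: min(10*2^7, 400) = 400
  i=8: min(10*2^8, 400) = 400
  i=9: min(10*2^9, 400) = 400
  i=10: min(10*2^10, 400) = 400
  i=11: min(10*2^11, 400) = 400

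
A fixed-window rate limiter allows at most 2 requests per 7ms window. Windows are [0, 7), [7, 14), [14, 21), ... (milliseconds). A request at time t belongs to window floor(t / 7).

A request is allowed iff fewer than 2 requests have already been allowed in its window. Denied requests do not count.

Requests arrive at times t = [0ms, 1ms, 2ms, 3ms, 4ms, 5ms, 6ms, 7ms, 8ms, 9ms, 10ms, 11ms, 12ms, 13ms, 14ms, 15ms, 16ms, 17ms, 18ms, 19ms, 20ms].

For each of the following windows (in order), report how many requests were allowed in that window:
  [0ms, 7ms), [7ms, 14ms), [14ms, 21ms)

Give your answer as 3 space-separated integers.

Answer: 2 2 2

Derivation:
Processing requests:
  req#1 t=0ms (window 0): ALLOW
  req#2 t=1ms (window 0): ALLOW
  req#3 t=2ms (window 0): DENY
  req#4 t=3ms (window 0): DENY
  req#5 t=4ms (window 0): DENY
  req#6 t=5ms (window 0): DENY
  req#7 t=6ms (window 0): DENY
  req#8 t=7ms (window 1): ALLOW
  req#9 t=8ms (window 1): ALLOW
  req#10 t=9ms (window 1): DENY
  req#11 t=10ms (window 1): DENY
  req#12 t=11ms (window 1): DENY
  req#13 t=12ms (window 1): DENY
  req#14 t=13ms (window 1): DENY
  req#15 t=14ms (window 2): ALLOW
  req#16 t=15ms (window 2): ALLOW
  req#17 t=16ms (window 2): DENY
  req#18 t=17ms (window 2): DENY
  req#19 t=18ms (window 2): DENY
  req#20 t=19ms (window 2): DENY
  req#21 t=20ms (window 2): DENY

Allowed counts by window: 2 2 2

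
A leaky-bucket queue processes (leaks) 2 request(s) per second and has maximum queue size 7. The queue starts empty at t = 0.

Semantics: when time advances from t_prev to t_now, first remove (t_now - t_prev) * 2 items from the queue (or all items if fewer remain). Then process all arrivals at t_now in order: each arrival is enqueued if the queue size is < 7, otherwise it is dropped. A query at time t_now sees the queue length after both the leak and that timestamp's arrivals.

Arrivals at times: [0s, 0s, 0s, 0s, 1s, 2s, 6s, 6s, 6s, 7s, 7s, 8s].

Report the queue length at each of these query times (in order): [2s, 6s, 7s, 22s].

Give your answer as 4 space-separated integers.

Answer: 2 3 3 0

Derivation:
Queue lengths at query times:
  query t=2s: backlog = 2
  query t=6s: backlog = 3
  query t=7s: backlog = 3
  query t=22s: backlog = 0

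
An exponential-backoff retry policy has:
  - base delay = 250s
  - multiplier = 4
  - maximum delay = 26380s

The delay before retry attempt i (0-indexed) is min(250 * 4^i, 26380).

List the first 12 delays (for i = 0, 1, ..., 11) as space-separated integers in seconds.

Answer: 250 1000 4000 16000 26380 26380 26380 26380 26380 26380 26380 26380

Derivation:
Computing each delay:
  i=0: min(250*4^0, 26380) = 250
  i=1: min(250*4^1, 26380) = 1000
  i=2: min(250*4^2, 26380) = 4000
  i=3: min(250*4^3, 26380) = 16000
  i=4: min(250*4^4, 26380) = 26380
  i=5: min(250*4^5, 26380) = 26380
  i=6: min(250*4^6, 26380) = 26380
  i=7: min(250*4^7, 26380) = 26380
  i=8: min(250*4^8, 26380) = 26380
  i=9: min(250*4^9, 26380) = 26380
  i=10: min(250*4^10, 26380) = 26380
  i=11: min(250*4^11, 26380) = 26380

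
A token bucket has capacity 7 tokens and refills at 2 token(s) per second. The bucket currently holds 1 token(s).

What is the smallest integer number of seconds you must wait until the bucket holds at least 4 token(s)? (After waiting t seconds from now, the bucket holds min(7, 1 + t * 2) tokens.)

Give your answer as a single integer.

Need 1 + t * 2 >= 4, so t >= 3/2.
Smallest integer t = ceil(3/2) = 2.

Answer: 2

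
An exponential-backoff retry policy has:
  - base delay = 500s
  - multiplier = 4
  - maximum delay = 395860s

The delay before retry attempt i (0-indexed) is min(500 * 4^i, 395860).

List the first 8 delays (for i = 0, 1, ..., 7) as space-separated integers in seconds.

Answer: 500 2000 8000 32000 128000 395860 395860 395860

Derivation:
Computing each delay:
  i=0: min(500*4^0, 395860) = 500
  i=1: min(500*4^1, 395860) = 2000
  i=2: min(500*4^2, 395860) = 8000
  i=3: min(500*4^3, 395860) = 32000
  i=4: min(500*4^4, 395860) = 128000
  i=5: min(500*4^5, 395860) = 395860
  i=6: min(500*4^6, 395860) = 395860
  i=7: min(500*4^7, 395860) = 395860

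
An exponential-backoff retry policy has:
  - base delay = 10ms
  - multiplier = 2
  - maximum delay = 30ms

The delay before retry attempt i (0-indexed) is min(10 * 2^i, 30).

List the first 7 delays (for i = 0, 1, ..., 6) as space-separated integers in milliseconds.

Answer: 10 20 30 30 30 30 30

Derivation:
Computing each delay:
  i=0: min(10*2^0, 30) = 10
  i=1: min(10*2^1, 30) = 20
  i=2: min(10*2^2, 30) = 30
  i=3: min(10*2^3, 30) = 30
  i=4: min(10*2^4, 30) = 30
  i=5: min(10*2^5, 30) = 30
  i=6: min(10*2^6, 30) = 30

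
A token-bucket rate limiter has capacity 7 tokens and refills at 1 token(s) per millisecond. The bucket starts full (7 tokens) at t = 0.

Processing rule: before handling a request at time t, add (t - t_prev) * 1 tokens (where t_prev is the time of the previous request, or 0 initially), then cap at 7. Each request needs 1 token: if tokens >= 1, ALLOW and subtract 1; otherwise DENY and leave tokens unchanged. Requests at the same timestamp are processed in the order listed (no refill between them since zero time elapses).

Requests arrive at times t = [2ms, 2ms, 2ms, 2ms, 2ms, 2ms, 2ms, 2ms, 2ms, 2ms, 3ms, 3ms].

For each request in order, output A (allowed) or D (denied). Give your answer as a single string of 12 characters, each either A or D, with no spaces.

Answer: AAAAAAADDDAD

Derivation:
Simulating step by step:
  req#1 t=2ms: ALLOW
  req#2 t=2ms: ALLOW
  req#3 t=2ms: ALLOW
  req#4 t=2ms: ALLOW
  req#5 t=2ms: ALLOW
  req#6 t=2ms: ALLOW
  req#7 t=2ms: ALLOW
  req#8 t=2ms: DENY
  req#9 t=2ms: DENY
  req#10 t=2ms: DENY
  req#11 t=3ms: ALLOW
  req#12 t=3ms: DENY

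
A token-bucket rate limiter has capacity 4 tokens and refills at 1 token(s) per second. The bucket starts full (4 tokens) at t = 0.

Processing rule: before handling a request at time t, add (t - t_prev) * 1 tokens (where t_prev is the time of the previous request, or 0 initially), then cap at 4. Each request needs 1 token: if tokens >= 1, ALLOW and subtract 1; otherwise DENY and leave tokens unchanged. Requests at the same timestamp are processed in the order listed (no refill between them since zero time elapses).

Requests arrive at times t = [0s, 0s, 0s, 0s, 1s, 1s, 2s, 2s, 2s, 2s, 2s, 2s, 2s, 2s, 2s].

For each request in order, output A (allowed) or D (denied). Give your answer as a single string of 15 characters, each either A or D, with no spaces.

Answer: AAAAADADDDDDDDD

Derivation:
Simulating step by step:
  req#1 t=0s: ALLOW
  req#2 t=0s: ALLOW
  req#3 t=0s: ALLOW
  req#4 t=0s: ALLOW
  req#5 t=1s: ALLOW
  req#6 t=1s: DENY
  req#7 t=2s: ALLOW
  req#8 t=2s: DENY
  req#9 t=2s: DENY
  req#10 t=2s: DENY
  req#11 t=2s: DENY
  req#12 t=2s: DENY
  req#13 t=2s: DENY
  req#14 t=2s: DENY
  req#15 t=2s: DENY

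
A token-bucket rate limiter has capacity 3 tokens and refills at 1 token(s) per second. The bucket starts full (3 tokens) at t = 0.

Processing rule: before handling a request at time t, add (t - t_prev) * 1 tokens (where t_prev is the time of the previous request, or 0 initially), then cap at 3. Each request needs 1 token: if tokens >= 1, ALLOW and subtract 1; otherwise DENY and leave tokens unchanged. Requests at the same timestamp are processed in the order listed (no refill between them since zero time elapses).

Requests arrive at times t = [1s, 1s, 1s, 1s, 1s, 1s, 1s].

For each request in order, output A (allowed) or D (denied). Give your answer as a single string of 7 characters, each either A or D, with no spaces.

Simulating step by step:
  req#1 t=1s: ALLOW
  req#2 t=1s: ALLOW
  req#3 t=1s: ALLOW
  req#4 t=1s: DENY
  req#5 t=1s: DENY
  req#6 t=1s: DENY
  req#7 t=1s: DENY

Answer: AAADDDD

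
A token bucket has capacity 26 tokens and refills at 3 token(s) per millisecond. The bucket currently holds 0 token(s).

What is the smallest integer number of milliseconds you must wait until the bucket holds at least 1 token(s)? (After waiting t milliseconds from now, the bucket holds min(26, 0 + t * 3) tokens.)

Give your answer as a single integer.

Need 0 + t * 3 >= 1, so t >= 1/3.
Smallest integer t = ceil(1/3) = 1.

Answer: 1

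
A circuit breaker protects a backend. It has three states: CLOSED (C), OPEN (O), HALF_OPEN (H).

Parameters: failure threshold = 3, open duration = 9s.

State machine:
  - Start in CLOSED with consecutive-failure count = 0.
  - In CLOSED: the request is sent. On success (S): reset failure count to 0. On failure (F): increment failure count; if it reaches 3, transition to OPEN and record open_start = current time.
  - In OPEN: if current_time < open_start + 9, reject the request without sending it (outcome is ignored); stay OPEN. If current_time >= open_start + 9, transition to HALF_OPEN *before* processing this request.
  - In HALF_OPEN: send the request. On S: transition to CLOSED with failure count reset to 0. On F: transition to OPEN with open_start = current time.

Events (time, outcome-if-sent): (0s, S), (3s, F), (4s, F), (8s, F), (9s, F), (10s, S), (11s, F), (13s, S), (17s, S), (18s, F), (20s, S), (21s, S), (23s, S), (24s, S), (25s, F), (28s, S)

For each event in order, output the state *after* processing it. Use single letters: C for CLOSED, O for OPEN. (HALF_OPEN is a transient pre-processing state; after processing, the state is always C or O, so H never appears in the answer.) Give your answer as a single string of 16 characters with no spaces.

Answer: CCCOOOOOCCCCCCCC

Derivation:
State after each event:
  event#1 t=0s outcome=S: state=CLOSED
  event#2 t=3s outcome=F: state=CLOSED
  event#3 t=4s outcome=F: state=CLOSED
  event#4 t=8s outcome=F: state=OPEN
  event#5 t=9s outcome=F: state=OPEN
  event#6 t=10s outcome=S: state=OPEN
  event#7 t=11s outcome=F: state=OPEN
  event#8 t=13s outcome=S: state=OPEN
  event#9 t=17s outcome=S: state=CLOSED
  event#10 t=18s outcome=F: state=CLOSED
  event#11 t=20s outcome=S: state=CLOSED
  event#12 t=21s outcome=S: state=CLOSED
  event#13 t=23s outcome=S: state=CLOSED
  event#14 t=24s outcome=S: state=CLOSED
  event#15 t=25s outcome=F: state=CLOSED
  event#16 t=28s outcome=S: state=CLOSED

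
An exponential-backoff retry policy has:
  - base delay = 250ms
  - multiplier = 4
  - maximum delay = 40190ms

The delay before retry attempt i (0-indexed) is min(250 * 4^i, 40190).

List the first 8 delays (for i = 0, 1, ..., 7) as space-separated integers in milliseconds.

Answer: 250 1000 4000 16000 40190 40190 40190 40190

Derivation:
Computing each delay:
  i=0: min(250*4^0, 40190) = 250
  i=1: min(250*4^1, 40190) = 1000
  i=2: min(250*4^2, 40190) = 4000
  i=3: min(250*4^3, 40190) = 16000
  i=4: min(250*4^4, 40190) = 40190
  i=5: min(250*4^5, 40190) = 40190
  i=6: min(250*4^6, 40190) = 40190
  i=7: min(250*4^7, 40190) = 40190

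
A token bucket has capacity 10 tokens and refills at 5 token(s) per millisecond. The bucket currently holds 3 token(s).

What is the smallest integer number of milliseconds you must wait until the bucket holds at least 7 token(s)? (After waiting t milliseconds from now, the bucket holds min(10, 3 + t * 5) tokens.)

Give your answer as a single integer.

Answer: 1

Derivation:
Need 3 + t * 5 >= 7, so t >= 4/5.
Smallest integer t = ceil(4/5) = 1.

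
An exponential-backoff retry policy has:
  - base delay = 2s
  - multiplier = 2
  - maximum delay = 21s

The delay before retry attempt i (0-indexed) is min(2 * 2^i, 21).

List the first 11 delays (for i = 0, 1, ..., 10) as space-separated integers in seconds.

Computing each delay:
  i=0: min(2*2^0, 21) = 2
  i=1: min(2*2^1, 21) = 4
  i=2: min(2*2^2, 21) = 8
  i=3: min(2*2^3, 21) = 16
  i=4: min(2*2^4, 21) = 21
  i=5: min(2*2^5, 21) = 21
  i=6: min(2*2^6, 21) = 21
  i=7: min(2*2^7, 21) = 21
  i=8: min(2*2^8, 21) = 21
  i=9: min(2*2^9, 21) = 21
  i=10: min(2*2^10, 21) = 21

Answer: 2 4 8 16 21 21 21 21 21 21 21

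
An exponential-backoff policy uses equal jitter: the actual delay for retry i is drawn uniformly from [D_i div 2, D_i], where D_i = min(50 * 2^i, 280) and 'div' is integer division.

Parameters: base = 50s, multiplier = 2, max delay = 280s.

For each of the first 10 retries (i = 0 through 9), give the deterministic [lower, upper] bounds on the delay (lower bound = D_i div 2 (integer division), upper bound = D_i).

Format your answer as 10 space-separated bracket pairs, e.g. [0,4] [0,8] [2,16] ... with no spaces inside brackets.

Computing bounds per retry:
  i=0: D_i=min(50*2^0,280)=50, bounds=[25,50]
  i=1: D_i=min(50*2^1,280)=100, bounds=[50,100]
  i=2: D_i=min(50*2^2,280)=200, bounds=[100,200]
  i=3: D_i=min(50*2^3,280)=280, bounds=[140,280]
  i=4: D_i=min(50*2^4,280)=280, bounds=[140,280]
  i=5: D_i=min(50*2^5,280)=280, bounds=[140,280]
  i=6: D_i=min(50*2^6,280)=280, bounds=[140,280]
  i=7: D_i=min(50*2^7,280)=280, bounds=[140,280]
  i=8: D_i=min(50*2^8,280)=280, bounds=[140,280]
  i=9: D_i=min(50*2^9,280)=280, bounds=[140,280]

Answer: [25,50] [50,100] [100,200] [140,280] [140,280] [140,280] [140,280] [140,280] [140,280] [140,280]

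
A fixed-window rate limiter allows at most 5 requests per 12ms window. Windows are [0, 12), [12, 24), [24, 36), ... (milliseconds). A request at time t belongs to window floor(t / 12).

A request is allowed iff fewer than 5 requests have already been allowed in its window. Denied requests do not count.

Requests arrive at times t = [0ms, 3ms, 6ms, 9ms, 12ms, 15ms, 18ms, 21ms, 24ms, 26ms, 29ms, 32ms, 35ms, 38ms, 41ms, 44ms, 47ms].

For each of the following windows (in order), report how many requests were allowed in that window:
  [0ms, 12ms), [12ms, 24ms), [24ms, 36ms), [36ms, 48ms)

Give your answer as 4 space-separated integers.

Processing requests:
  req#1 t=0ms (window 0): ALLOW
  req#2 t=3ms (window 0): ALLOW
  req#3 t=6ms (window 0): ALLOW
  req#4 t=9ms (window 0): ALLOW
  req#5 t=12ms (window 1): ALLOW
  req#6 t=15ms (window 1): ALLOW
  req#7 t=18ms (window 1): ALLOW
  req#8 t=21ms (window 1): ALLOW
  req#9 t=24ms (window 2): ALLOW
  req#10 t=26ms (window 2): ALLOW
  req#11 t=29ms (window 2): ALLOW
  req#12 t=32ms (window 2): ALLOW
  req#13 t=35ms (window 2): ALLOW
  req#14 t=38ms (window 3): ALLOW
  req#15 t=41ms (window 3): ALLOW
  req#16 t=44ms (window 3): ALLOW
  req#17 t=47ms (window 3): ALLOW

Allowed counts by window: 4 4 5 4

Answer: 4 4 5 4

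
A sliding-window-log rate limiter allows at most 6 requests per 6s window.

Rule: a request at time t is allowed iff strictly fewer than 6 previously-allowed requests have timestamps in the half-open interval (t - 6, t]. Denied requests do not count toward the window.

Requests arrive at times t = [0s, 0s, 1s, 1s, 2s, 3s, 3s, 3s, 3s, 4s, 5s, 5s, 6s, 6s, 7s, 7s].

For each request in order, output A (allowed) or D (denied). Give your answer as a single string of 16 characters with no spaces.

Answer: AAAAAADDDDDDAAAA

Derivation:
Tracking allowed requests in the window:
  req#1 t=0s: ALLOW
  req#2 t=0s: ALLOW
  req#3 t=1s: ALLOW
  req#4 t=1s: ALLOW
  req#5 t=2s: ALLOW
  req#6 t=3s: ALLOW
  req#7 t=3s: DENY
  req#8 t=3s: DENY
  req#9 t=3s: DENY
  req#10 t=4s: DENY
  req#11 t=5s: DENY
  req#12 t=5s: DENY
  req#13 t=6s: ALLOW
  req#14 t=6s: ALLOW
  req#15 t=7s: ALLOW
  req#16 t=7s: ALLOW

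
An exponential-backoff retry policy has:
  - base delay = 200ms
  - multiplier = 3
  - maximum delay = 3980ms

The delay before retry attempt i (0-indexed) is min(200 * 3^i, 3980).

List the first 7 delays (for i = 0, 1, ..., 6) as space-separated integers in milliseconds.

Computing each delay:
  i=0: min(200*3^0, 3980) = 200
  i=1: min(200*3^1, 3980) = 600
  i=2: min(200*3^2, 3980) = 1800
  i=3: min(200*3^3, 3980) = 3980
  i=4: min(200*3^4, 3980) = 3980
  i=5: min(200*3^5, 3980) = 3980
  i=6: min(200*3^6, 3980) = 3980

Answer: 200 600 1800 3980 3980 3980 3980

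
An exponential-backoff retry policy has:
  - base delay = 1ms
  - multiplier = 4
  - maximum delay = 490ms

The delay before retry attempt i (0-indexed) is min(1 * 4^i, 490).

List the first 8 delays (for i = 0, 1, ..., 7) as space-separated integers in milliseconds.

Computing each delay:
  i=0: min(1*4^0, 490) = 1
  i=1: min(1*4^1, 490) = 4
  i=2: min(1*4^2, 490) = 16
  i=3: min(1*4^3, 490) = 64
  i=4: min(1*4^4, 490) = 256
  i=5: min(1*4^5, 490) = 490
  i=6: min(1*4^6, 490) = 490
  i=7: min(1*4^7, 490) = 490

Answer: 1 4 16 64 256 490 490 490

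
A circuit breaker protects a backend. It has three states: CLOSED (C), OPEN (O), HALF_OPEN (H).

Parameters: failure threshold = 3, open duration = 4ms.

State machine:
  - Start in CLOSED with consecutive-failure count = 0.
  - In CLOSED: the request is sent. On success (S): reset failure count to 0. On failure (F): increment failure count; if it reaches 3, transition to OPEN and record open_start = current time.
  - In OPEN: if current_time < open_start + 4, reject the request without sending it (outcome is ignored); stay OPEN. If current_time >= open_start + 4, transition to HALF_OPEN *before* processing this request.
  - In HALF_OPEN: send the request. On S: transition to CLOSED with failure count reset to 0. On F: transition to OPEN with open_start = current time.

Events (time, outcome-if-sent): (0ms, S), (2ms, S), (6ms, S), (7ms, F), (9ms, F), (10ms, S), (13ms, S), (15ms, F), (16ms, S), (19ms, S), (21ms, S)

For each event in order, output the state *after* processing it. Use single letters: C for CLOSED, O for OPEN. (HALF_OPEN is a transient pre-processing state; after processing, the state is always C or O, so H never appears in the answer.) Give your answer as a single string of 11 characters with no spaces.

Answer: CCCCCCCCCCC

Derivation:
State after each event:
  event#1 t=0ms outcome=S: state=CLOSED
  event#2 t=2ms outcome=S: state=CLOSED
  event#3 t=6ms outcome=S: state=CLOSED
  event#4 t=7ms outcome=F: state=CLOSED
  event#5 t=9ms outcome=F: state=CLOSED
  event#6 t=10ms outcome=S: state=CLOSED
  event#7 t=13ms outcome=S: state=CLOSED
  event#8 t=15ms outcome=F: state=CLOSED
  event#9 t=16ms outcome=S: state=CLOSED
  event#10 t=19ms outcome=S: state=CLOSED
  event#11 t=21ms outcome=S: state=CLOSED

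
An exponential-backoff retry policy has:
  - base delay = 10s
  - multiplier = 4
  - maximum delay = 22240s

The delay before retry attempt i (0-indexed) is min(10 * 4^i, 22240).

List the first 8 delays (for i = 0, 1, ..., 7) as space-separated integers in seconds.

Computing each delay:
  i=0: min(10*4^0, 22240) = 10
  i=1: min(10*4^1, 22240) = 40
  i=2: min(10*4^2, 22240) = 160
  i=3: min(10*4^3, 22240) = 640
  i=4: min(10*4^4, 22240) = 2560
  i=5: min(10*4^5, 22240) = 10240
  i=6: min(10*4^6, 22240) = 22240
  i=7: min(10*4^7, 22240) = 22240

Answer: 10 40 160 640 2560 10240 22240 22240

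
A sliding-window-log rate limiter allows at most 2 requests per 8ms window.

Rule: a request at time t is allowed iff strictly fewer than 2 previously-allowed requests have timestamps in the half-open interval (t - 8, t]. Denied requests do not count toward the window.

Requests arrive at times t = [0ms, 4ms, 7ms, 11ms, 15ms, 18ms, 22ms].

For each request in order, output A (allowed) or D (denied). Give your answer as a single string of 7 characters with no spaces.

Answer: AADAADA

Derivation:
Tracking allowed requests in the window:
  req#1 t=0ms: ALLOW
  req#2 t=4ms: ALLOW
  req#3 t=7ms: DENY
  req#4 t=11ms: ALLOW
  req#5 t=15ms: ALLOW
  req#6 t=18ms: DENY
  req#7 t=22ms: ALLOW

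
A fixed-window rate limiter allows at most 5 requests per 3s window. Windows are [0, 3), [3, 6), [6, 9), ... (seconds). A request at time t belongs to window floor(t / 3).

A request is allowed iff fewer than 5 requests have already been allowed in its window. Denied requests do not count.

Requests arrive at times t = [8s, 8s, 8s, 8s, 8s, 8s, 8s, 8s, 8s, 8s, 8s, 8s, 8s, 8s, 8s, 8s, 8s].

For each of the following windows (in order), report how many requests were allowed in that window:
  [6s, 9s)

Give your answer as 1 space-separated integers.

Processing requests:
  req#1 t=8s (window 2): ALLOW
  req#2 t=8s (window 2): ALLOW
  req#3 t=8s (window 2): ALLOW
  req#4 t=8s (window 2): ALLOW
  req#5 t=8s (window 2): ALLOW
  req#6 t=8s (window 2): DENY
  req#7 t=8s (window 2): DENY
  req#8 t=8s (window 2): DENY
  req#9 t=8s (window 2): DENY
  req#10 t=8s (window 2): DENY
  req#11 t=8s (window 2): DENY
  req#12 t=8s (window 2): DENY
  req#13 t=8s (window 2): DENY
  req#14 t=8s (window 2): DENY
  req#15 t=8s (window 2): DENY
  req#16 t=8s (window 2): DENY
  req#17 t=8s (window 2): DENY

Allowed counts by window: 5

Answer: 5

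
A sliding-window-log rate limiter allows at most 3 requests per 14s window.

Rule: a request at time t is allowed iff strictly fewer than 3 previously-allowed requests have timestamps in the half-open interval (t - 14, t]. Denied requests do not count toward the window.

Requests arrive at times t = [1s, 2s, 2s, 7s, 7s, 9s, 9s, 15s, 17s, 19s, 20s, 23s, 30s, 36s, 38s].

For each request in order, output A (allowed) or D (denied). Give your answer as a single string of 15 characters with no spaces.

Answer: AAADDDDAAADDAAA

Derivation:
Tracking allowed requests in the window:
  req#1 t=1s: ALLOW
  req#2 t=2s: ALLOW
  req#3 t=2s: ALLOW
  req#4 t=7s: DENY
  req#5 t=7s: DENY
  req#6 t=9s: DENY
  req#7 t=9s: DENY
  req#8 t=15s: ALLOW
  req#9 t=17s: ALLOW
  req#10 t=19s: ALLOW
  req#11 t=20s: DENY
  req#12 t=23s: DENY
  req#13 t=30s: ALLOW
  req#14 t=36s: ALLOW
  req#15 t=38s: ALLOW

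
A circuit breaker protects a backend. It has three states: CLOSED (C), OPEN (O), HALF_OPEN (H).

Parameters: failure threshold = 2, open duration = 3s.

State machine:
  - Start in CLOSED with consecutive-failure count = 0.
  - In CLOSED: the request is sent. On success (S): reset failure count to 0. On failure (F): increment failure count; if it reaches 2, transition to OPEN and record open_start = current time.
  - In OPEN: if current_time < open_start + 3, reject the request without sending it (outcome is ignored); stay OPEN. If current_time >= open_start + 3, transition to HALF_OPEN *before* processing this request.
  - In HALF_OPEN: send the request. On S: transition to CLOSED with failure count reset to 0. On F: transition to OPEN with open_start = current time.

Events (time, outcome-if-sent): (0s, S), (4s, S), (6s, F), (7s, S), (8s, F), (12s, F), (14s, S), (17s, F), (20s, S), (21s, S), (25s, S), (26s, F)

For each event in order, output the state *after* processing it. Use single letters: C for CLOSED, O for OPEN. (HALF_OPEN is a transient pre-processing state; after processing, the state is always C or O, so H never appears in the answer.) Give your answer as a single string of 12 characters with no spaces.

State after each event:
  event#1 t=0s outcome=S: state=CLOSED
  event#2 t=4s outcome=S: state=CLOSED
  event#3 t=6s outcome=F: state=CLOSED
  event#4 t=7s outcome=S: state=CLOSED
  event#5 t=8s outcome=F: state=CLOSED
  event#6 t=12s outcome=F: state=OPEN
  event#7 t=14s outcome=S: state=OPEN
  event#8 t=17s outcome=F: state=OPEN
  event#9 t=20s outcome=S: state=CLOSED
  event#10 t=21s outcome=S: state=CLOSED
  event#11 t=25s outcome=S: state=CLOSED
  event#12 t=26s outcome=F: state=CLOSED

Answer: CCCCCOOOCCCC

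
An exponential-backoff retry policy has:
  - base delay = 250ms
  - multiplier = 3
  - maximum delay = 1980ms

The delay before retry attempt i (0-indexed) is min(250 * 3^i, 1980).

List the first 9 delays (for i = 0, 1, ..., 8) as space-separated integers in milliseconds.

Computing each delay:
  i=0: min(250*3^0, 1980) = 250
  i=1: min(250*3^1, 1980) = 750
  i=2: min(250*3^2, 1980) = 1980
  i=3: min(250*3^3, 1980) = 1980
  i=4: min(250*3^4, 1980) = 1980
  i=5: min(250*3^5, 1980) = 1980
  i=6: min(250*3^6, 1980) = 1980
  i=7: min(250*3^7, 1980) = 1980
  i=8: min(250*3^8, 1980) = 1980

Answer: 250 750 1980 1980 1980 1980 1980 1980 1980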